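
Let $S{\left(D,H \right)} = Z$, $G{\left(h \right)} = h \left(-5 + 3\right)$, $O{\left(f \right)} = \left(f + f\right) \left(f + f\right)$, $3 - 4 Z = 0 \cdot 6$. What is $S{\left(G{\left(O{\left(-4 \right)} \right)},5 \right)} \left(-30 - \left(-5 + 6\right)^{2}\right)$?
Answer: $- \frac{93}{4} \approx -23.25$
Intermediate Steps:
$Z = \frac{3}{4}$ ($Z = \frac{3}{4} - \frac{0 \cdot 6}{4} = \frac{3}{4} - 0 = \frac{3}{4} + 0 = \frac{3}{4} \approx 0.75$)
$O{\left(f \right)} = 4 f^{2}$ ($O{\left(f \right)} = 2 f 2 f = 4 f^{2}$)
$G{\left(h \right)} = - 2 h$ ($G{\left(h \right)} = h \left(-2\right) = - 2 h$)
$S{\left(D,H \right)} = \frac{3}{4}$
$S{\left(G{\left(O{\left(-4 \right)} \right)},5 \right)} \left(-30 - \left(-5 + 6\right)^{2}\right) = \frac{3 \left(-30 - \left(-5 + 6\right)^{2}\right)}{4} = \frac{3 \left(-30 - 1^{2}\right)}{4} = \frac{3 \left(-30 - 1\right)}{4} = \frac{3}{4} \left(-31\right) = - \frac{93}{4}$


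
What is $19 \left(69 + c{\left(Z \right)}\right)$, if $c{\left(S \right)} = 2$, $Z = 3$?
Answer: $1349$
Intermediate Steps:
$19 \left(69 + c{\left(Z \right)}\right) = 19 \left(69 + 2\right) = 19 \cdot 71 = 1349$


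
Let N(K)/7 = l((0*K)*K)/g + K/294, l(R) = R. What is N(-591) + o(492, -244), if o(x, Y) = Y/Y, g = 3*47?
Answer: -183/14 ≈ -13.071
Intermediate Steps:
g = 141
N(K) = K/42 (N(K) = 7*(((0*K)*K)/141 + K/294) = 7*((0*K)*(1/141) + K*(1/294)) = 7*(0*(1/141) + K/294) = 7*(0 + K/294) = 7*(K/294) = K/42)
o(x, Y) = 1
N(-591) + o(492, -244) = (1/42)*(-591) + 1 = -197/14 + 1 = -183/14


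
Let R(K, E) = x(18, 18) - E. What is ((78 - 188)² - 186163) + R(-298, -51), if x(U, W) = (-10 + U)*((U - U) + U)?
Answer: -173868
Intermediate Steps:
x(U, W) = U*(-10 + U) (x(U, W) = (-10 + U)*(0 + U) = (-10 + U)*U = U*(-10 + U))
R(K, E) = 144 - E (R(K, E) = 18*(-10 + 18) - E = 18*8 - E = 144 - E)
((78 - 188)² - 186163) + R(-298, -51) = ((78 - 188)² - 186163) + (144 - 1*(-51)) = ((-110)² - 186163) + (144 + 51) = (12100 - 186163) + 195 = -174063 + 195 = -173868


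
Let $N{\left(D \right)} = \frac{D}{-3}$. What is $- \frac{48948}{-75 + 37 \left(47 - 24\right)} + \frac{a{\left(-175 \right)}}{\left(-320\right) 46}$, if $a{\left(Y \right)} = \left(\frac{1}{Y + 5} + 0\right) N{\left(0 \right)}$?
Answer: $- \frac{12237}{194} \approx -63.077$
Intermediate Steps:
$N{\left(D \right)} = - \frac{D}{3}$ ($N{\left(D \right)} = D \left(- \frac{1}{3}\right) = - \frac{D}{3}$)
$a{\left(Y \right)} = 0$ ($a{\left(Y \right)} = \left(\frac{1}{Y + 5} + 0\right) \left(\left(- \frac{1}{3}\right) 0\right) = \left(\frac{1}{5 + Y} + 0\right) 0 = \frac{1}{5 + Y} 0 = 0$)
$- \frac{48948}{-75 + 37 \left(47 - 24\right)} + \frac{a{\left(-175 \right)}}{\left(-320\right) 46} = - \frac{48948}{-75 + 37 \left(47 - 24\right)} + \frac{0}{\left(-320\right) 46} = - \frac{48948}{-75 + 37 \cdot 23} + \frac{0}{-14720} = - \frac{48948}{-75 + 851} + 0 \left(- \frac{1}{14720}\right) = - \frac{48948}{776} + 0 = \left(-48948\right) \frac{1}{776} + 0 = - \frac{12237}{194} + 0 = - \frac{12237}{194}$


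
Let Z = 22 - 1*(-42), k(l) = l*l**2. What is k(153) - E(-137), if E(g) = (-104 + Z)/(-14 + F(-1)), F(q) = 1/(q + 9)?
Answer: 397554727/111 ≈ 3.5816e+6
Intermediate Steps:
k(l) = l**3
Z = 64 (Z = 22 + 42 = 64)
F(q) = 1/(9 + q)
E(g) = 320/111 (E(g) = (-104 + 64)/(-14 + 1/(9 - 1)) = -40/(-14 + 1/8) = -40/(-111/8) = -40*(-8/111) = 320/111)
k(153) - E(-137) = 153**3 - 1*320/111 = 3581577 - 320/111 = 397554727/111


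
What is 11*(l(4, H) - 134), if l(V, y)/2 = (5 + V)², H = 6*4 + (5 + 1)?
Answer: 308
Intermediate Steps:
H = 30 (H = 24 + 6 = 30)
l(V, y) = 2*(5 + V)²
11*(l(4, H) - 134) = 11*(2*(5 + 4)² - 134) = 11*(2*9² - 134) = 11*(2*81 - 134) = 11*(162 - 134) = 11*28 = 308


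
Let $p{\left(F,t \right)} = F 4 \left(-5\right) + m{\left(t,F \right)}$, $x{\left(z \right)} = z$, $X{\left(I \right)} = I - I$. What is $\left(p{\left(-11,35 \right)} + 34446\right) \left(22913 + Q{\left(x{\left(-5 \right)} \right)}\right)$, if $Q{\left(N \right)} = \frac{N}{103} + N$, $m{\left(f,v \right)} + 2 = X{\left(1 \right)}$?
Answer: $\frac{81790366616}{103} \approx 7.9408 \cdot 10^{8}$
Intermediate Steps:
$X{\left(I \right)} = 0$
$m{\left(f,v \right)} = -2$ ($m{\left(f,v \right)} = -2 + 0 = -2$)
$p{\left(F,t \right)} = -2 - 20 F$ ($p{\left(F,t \right)} = F 4 \left(-5\right) - 2 = 4 F \left(-5\right) - 2 = - 20 F - 2 = -2 - 20 F$)
$Q{\left(N \right)} = \frac{104 N}{103}$ ($Q{\left(N \right)} = N \frac{1}{103} + N = \frac{N}{103} + N = \frac{104 N}{103}$)
$\left(p{\left(-11,35 \right)} + 34446\right) \left(22913 + Q{\left(x{\left(-5 \right)} \right)}\right) = \left(\left(-2 - -220\right) + 34446\right) \left(22913 + \frac{104}{103} \left(-5\right)\right) = \left(\left(-2 + 220\right) + 34446\right) \left(22913 - \frac{520}{103}\right) = \left(218 + 34446\right) \frac{2359519}{103} = 34664 \cdot \frac{2359519}{103} = \frac{81790366616}{103}$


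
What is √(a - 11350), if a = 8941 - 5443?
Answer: 2*I*√1963 ≈ 88.612*I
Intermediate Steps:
a = 3498
√(a - 11350) = √(3498 - 11350) = √(-7852) = 2*I*√1963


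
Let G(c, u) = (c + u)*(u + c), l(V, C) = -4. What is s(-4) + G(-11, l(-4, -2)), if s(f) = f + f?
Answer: 217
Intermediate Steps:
s(f) = 2*f
G(c, u) = (c + u)**2 (G(c, u) = (c + u)*(c + u) = (c + u)**2)
s(-4) + G(-11, l(-4, -2)) = 2*(-4) + (-11 - 4)**2 = -8 + (-15)**2 = -8 + 225 = 217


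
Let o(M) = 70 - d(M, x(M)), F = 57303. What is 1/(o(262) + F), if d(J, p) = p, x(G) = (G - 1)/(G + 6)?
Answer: 268/15375703 ≈ 1.7430e-5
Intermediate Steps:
x(G) = (-1 + G)/(6 + G)
o(M) = 70 - (-1 + M)/(6 + M)
1/(o(262) + F) = 1/((421 + 69*262)/(6 + 262) + 57303) = 1/((421 + 18078)/268 + 57303) = 1/((1/268)*18499 + 57303) = 1/(18499/268 + 57303) = 1/(15375703/268) = 268/15375703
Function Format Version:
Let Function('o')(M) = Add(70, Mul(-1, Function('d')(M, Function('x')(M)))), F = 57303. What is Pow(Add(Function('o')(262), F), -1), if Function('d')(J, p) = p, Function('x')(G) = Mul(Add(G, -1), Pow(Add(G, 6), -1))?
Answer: Rational(268, 15375703) ≈ 1.7430e-5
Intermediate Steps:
Function('x')(G) = Mul(Pow(Add(6, G), -1), Add(-1, G)) (Function('x')(G) = Mul(Add(-1, G), Pow(Add(6, G), -1)) = Mul(Pow(Add(6, G), -1), Add(-1, G)))
Function('o')(M) = Add(70, Mul(-1, Pow(Add(6, M), -1), Add(-1, M))) (Function('o')(M) = Add(70, Mul(-1, Mul(Pow(Add(6, M), -1), Add(-1, M)))) = Add(70, Mul(-1, Pow(Add(6, M), -1), Add(-1, M))))
Pow(Add(Function('o')(262), F), -1) = Pow(Add(Mul(Pow(Add(6, 262), -1), Add(421, Mul(69, 262))), 57303), -1) = Pow(Add(Mul(Pow(268, -1), Add(421, 18078)), 57303), -1) = Pow(Add(Mul(Rational(1, 268), 18499), 57303), -1) = Pow(Add(Rational(18499, 268), 57303), -1) = Pow(Rational(15375703, 268), -1) = Rational(268, 15375703)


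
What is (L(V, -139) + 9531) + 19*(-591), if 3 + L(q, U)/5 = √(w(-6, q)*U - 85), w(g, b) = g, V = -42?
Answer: -1713 + 5*√749 ≈ -1576.2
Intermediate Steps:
L(q, U) = -15 + 5*√(-85 - 6*U) (L(q, U) = -15 + 5*√(-6*U - 85) = -15 + 5*√(-85 - 6*U))
(L(V, -139) + 9531) + 19*(-591) = ((-15 + 5*√(-85 - 6*(-139))) + 9531) + 19*(-591) = ((-15 + 5*√(-85 + 834)) + 9531) - 11229 = ((-15 + 5*√749) + 9531) - 11229 = (9516 + 5*√749) - 11229 = -1713 + 5*√749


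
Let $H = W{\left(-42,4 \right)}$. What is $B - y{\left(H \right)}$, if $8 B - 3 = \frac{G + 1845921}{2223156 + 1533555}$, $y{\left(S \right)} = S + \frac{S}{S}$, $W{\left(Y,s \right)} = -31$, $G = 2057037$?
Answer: $\frac{305594577}{10017896} \approx 30.505$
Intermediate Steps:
$H = -31$
$y{\left(S \right)} = 1 + S$ ($y{\left(S \right)} = S + 1 = 1 + S$)
$B = \frac{5057697}{10017896}$ ($B = \frac{3}{8} + \frac{\left(2057037 + 1845921\right) \frac{1}{2223156 + 1533555}}{8} = \frac{3}{8} + \frac{3902958 \cdot \frac{1}{3756711}}{8} = \frac{3}{8} + \frac{1}{8} \cdot \frac{1300986}{1252237} = \frac{3}{8} + \frac{650493}{5008948} = \frac{5057697}{10017896} \approx 0.50487$)
$B - y{\left(H \right)} = \frac{5057697}{10017896} - \left(1 - 31\right) = \frac{5057697}{10017896} - -30 = \frac{5057697}{10017896} + 30 = \frac{305594577}{10017896}$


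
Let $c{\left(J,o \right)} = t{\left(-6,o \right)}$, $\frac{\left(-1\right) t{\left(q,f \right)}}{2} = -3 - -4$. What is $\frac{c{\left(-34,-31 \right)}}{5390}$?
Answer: $- \frac{1}{2695} \approx -0.00037106$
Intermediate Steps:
$t{\left(q,f \right)} = -2$ ($t{\left(q,f \right)} = - 2 \left(-3 - -4\right) = - 2 \left(-3 + 4\right) = \left(-2\right) 1 = -2$)
$c{\left(J,o \right)} = -2$
$\frac{c{\left(-34,-31 \right)}}{5390} = - \frac{2}{5390} = \left(-2\right) \frac{1}{5390} = - \frac{1}{2695}$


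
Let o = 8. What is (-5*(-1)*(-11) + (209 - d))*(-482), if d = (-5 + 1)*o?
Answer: -89652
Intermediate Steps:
d = -32 (d = (-5 + 1)*8 = -4*8 = -32)
(-5*(-1)*(-11) + (209 - d))*(-482) = (-5*(-1)*(-11) + (209 - 1*(-32)))*(-482) = (5*(-11) + (209 + 32))*(-482) = (-55 + 241)*(-482) = 186*(-482) = -89652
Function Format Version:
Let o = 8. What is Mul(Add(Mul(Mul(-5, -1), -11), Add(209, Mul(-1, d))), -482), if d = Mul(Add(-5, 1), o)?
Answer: -89652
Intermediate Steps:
d = -32 (d = Mul(Add(-5, 1), 8) = Mul(-4, 8) = -32)
Mul(Add(Mul(Mul(-5, -1), -11), Add(209, Mul(-1, d))), -482) = Mul(Add(Mul(Mul(-5, -1), -11), Add(209, Mul(-1, -32))), -482) = Mul(Add(Mul(5, -11), Add(209, 32)), -482) = Mul(Add(-55, 241), -482) = Mul(186, -482) = -89652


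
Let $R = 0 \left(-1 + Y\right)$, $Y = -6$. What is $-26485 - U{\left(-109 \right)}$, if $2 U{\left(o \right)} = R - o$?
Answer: $- \frac{53079}{2} \approx -26540.0$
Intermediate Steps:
$R = 0$ ($R = 0 \left(-1 - 6\right) = 0 \left(-7\right) = 0$)
$U{\left(o \right)} = - \frac{o}{2}$ ($U{\left(o \right)} = \frac{0 - o}{2} = \frac{\left(-1\right) o}{2} = - \frac{o}{2}$)
$-26485 - U{\left(-109 \right)} = -26485 - \left(- \frac{1}{2}\right) \left(-109\right) = -26485 - \frac{109}{2} = - \frac{53079}{2}$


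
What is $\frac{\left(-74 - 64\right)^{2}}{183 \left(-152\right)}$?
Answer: $- \frac{1587}{2318} \approx -0.68464$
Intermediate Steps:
$\frac{\left(-74 - 64\right)^{2}}{183 \left(-152\right)} = \frac{\left(-138\right)^{2}}{-27816} = 19044 \left(- \frac{1}{27816}\right) = - \frac{1587}{2318}$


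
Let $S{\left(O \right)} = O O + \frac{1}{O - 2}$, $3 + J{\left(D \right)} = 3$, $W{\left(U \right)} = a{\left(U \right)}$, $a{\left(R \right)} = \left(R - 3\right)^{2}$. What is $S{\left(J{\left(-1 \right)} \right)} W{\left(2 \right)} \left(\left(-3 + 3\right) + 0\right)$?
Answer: $0$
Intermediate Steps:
$a{\left(R \right)} = \left(-3 + R\right)^{2}$
$W{\left(U \right)} = \left(-3 + U\right)^{2}$
$J{\left(D \right)} = 0$ ($J{\left(D \right)} = -3 + 3 = 0$)
$S{\left(O \right)} = O^{2} + \frac{1}{-2 + O}$
$S{\left(J{\left(-1 \right)} \right)} W{\left(2 \right)} \left(\left(-3 + 3\right) + 0\right) = \frac{1 + 0^{3} - 2 \cdot 0^{2}}{-2 + 0} \left(-3 + 2\right)^{2} \left(\left(-3 + 3\right) + 0\right) = \frac{1 + 0 - 0}{-2} \left(-1\right)^{2} \left(0 + 0\right) = - \frac{1 + 0 + 0}{2} \cdot 1 \cdot 0 = \left(- \frac{1}{2}\right) 1 \cdot 0 = \left(- \frac{1}{2}\right) 0 = 0$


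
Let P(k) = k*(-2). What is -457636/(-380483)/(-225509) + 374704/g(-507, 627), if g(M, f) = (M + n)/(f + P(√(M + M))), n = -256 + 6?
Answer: -20158351163954829028/64952372021179 + 9742304*I*√6/757 ≈ -3.1036e+5 + 31524.0*I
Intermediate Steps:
P(k) = -2*k
n = -250
g(M, f) = (-250 + M)/(f - 2*√2*√M) (g(M, f) = (M - 250)/(f - 2*√(M + M)) = (-250 + M)/(f - 2*√2*√M))
-457636/(-380483)/(-225509) + 374704/g(-507, 627) = -457636/(-380483)/(-225509) + 374704/(((250 - 1*(-507))/(-1*627 + 2*√2*√(-507)))) = -457636*(-1/380483)*(-1/225509) + 374704/(((250 + 507)/(-627 + 2*√2*(13*I*√3)))) = (457636/380483)*(-1/225509) + 374704/((757/(-627 + 26*I*√6))) = -457636/85802340847 + 374704/((757/(-627 + 26*I*√6))) = -457636/85802340847 + 374704*(-627/757 + 26*I*√6/757) = -457636/85802340847 + (-234939408/757 + 9742304*I*√6/757) = -20158351163954829028/64952372021179 + 9742304*I*√6/757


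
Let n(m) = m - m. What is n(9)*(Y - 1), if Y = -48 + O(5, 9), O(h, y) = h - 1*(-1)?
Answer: 0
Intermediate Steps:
n(m) = 0
O(h, y) = 1 + h (O(h, y) = h + 1 = 1 + h)
Y = -42 (Y = -48 + (1 + 5) = -48 + 6 = -42)
n(9)*(Y - 1) = 0*(-42 - 1) = 0*(-43) = 0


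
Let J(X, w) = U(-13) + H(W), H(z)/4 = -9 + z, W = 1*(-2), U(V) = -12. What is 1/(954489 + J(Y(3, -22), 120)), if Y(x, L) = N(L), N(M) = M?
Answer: 1/954433 ≈ 1.0477e-6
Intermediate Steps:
Y(x, L) = L
W = -2
H(z) = -36 + 4*z (H(z) = 4*(-9 + z) = -36 + 4*z)
J(X, w) = -56 (J(X, w) = -12 + (-36 + 4*(-2)) = -12 + (-36 - 8) = -12 - 44 = -56)
1/(954489 + J(Y(3, -22), 120)) = 1/(954489 - 56) = 1/954433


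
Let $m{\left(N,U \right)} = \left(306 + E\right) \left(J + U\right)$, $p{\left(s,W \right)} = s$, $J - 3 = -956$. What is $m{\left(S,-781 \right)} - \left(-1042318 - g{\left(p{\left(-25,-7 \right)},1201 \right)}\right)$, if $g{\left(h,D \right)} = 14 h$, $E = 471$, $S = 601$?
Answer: $-305350$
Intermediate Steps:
$J = -953$ ($J = 3 - 956 = -953$)
$m{\left(N,U \right)} = -740481 + 777 U$ ($m{\left(N,U \right)} = \left(306 + 471\right) \left(-953 + U\right) = 777 \left(-953 + U\right) = -740481 + 777 U$)
$m{\left(S,-781 \right)} - \left(-1042318 - g{\left(p{\left(-25,-7 \right)},1201 \right)}\right) = \left(-740481 + 777 \left(-781\right)\right) - \left(-1042318 - 14 \left(-25\right)\right) = \left(-740481 - 606837\right) - \left(-1042318 - -350\right) = -1347318 - \left(-1042318 + 350\right) = -1347318 - -1041968 = -1347318 + 1041968 = -305350$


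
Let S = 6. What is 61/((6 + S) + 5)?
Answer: 61/17 ≈ 3.5882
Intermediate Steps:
61/((6 + S) + 5) = 61/((6 + 6) + 5) = 61/(12 + 5) = 61/17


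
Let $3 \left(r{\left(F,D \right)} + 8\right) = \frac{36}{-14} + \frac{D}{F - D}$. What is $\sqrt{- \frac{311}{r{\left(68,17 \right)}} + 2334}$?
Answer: $\frac{\sqrt{719400477}}{551} \approx 48.678$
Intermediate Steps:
$r{\left(F,D \right)} = - \frac{62}{7} + \frac{D}{3 \left(F - D\right)}$ ($r{\left(F,D \right)} = -8 + \frac{\frac{36}{-14} + \frac{D}{F - D}}{3} = -8 + \frac{36 \left(- \frac{1}{14}\right) + \frac{D}{F - D}}{3} = -8 + \frac{- \frac{18}{7} + \frac{D}{F - D}}{3} = -8 + \left(- \frac{6}{7} + \frac{D}{3 \left(F - D\right)}\right) = - \frac{62}{7} + \frac{D}{3 \left(F - D\right)}$)
$\sqrt{- \frac{311}{r{\left(68,17 \right)}} + 2334} = \sqrt{- \frac{311}{\frac{1}{21} \frac{1}{17 - 68} \left(\left(-193\right) 17 + 186 \cdot 68\right)} + 2334} = \sqrt{- \frac{311}{\frac{1}{21} \frac{1}{17 - 68} \left(-3281 + 12648\right)} + 2334} = \sqrt{- \frac{311}{\frac{1}{21} \frac{1}{-51} \cdot 9367} + 2334} = \sqrt{- \frac{311}{\frac{1}{21} \left(- \frac{1}{51}\right) 9367} + 2334} = \sqrt{- \frac{311}{- \frac{551}{63}} + 2334} = \sqrt{\left(-311\right) \left(- \frac{63}{551}\right) + 2334} = \sqrt{\frac{19593}{551} + 2334} = \sqrt{\frac{1305627}{551}} = \frac{\sqrt{719400477}}{551}$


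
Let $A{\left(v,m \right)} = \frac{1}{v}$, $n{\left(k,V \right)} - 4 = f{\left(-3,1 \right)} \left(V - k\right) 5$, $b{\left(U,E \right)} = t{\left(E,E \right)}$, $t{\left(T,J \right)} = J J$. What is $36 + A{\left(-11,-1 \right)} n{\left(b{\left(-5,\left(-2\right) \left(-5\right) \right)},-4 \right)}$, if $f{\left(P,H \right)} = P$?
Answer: $- \frac{1168}{11} \approx -106.18$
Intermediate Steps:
$t{\left(T,J \right)} = J^{2}$
$b{\left(U,E \right)} = E^{2}$
$n{\left(k,V \right)} = 4 - 15 V + 15 k$ ($n{\left(k,V \right)} = 4 + - 3 \left(V - k\right) 5 = 4 + \left(- 3 V + 3 k\right) 5 = 4 - \left(- 15 k + 15 V\right) = 4 - 15 V + 15 k$)
$36 + A{\left(-11,-1 \right)} n{\left(b{\left(-5,\left(-2\right) \left(-5\right) \right)},-4 \right)} = 36 + \frac{4 - -60 + 15 \left(\left(-2\right) \left(-5\right)\right)^{2}}{-11} = 36 - \frac{4 + 60 + 15 \cdot 10^{2}}{11} = 36 - \frac{4 + 60 + 15 \cdot 100}{11} = 36 - \frac{4 + 60 + 1500}{11} = 36 - \frac{1564}{11} = - \frac{1168}{11}$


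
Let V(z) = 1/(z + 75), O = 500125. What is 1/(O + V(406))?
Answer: 481/240560126 ≈ 1.9995e-6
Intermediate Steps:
V(z) = 1/(75 + z)
1/(O + V(406)) = 1/(500125 + 1/(75 + 406)) = 1/(500125 + 1/481) = 1/(240560126/481) = 481/240560126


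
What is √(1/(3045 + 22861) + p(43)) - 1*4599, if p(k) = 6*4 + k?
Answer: -4599 + √44965121918/25906 ≈ -4590.8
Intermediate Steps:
p(k) = 24 + k
√(1/(3045 + 22861) + p(43)) - 1*4599 = √(1/(3045 + 22861) + (24 + 43)) - 1*4599 = √(1/25906 + 67) - 4599 = √(1735703/25906) - 4599 = √44965121918/25906 - 4599 = -4599 + √44965121918/25906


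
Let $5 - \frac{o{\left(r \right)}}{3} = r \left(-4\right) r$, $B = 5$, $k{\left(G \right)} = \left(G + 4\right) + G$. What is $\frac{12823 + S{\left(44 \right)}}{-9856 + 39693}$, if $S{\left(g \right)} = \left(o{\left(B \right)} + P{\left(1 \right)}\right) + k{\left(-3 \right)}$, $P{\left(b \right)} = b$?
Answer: $\frac{13137}{29837} \approx 0.44029$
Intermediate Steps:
$k{\left(G \right)} = 4 + 2 G$ ($k{\left(G \right)} = \left(4 + G\right) + G = 4 + 2 G$)
$o{\left(r \right)} = 15 + 12 r^{2}$ ($o{\left(r \right)} = 15 - 3 r \left(-4\right) r = 15 - 3 - 4 r r = 15 - 3 \left(- 4 r^{2}\right) = 15 + 12 r^{2}$)
$S{\left(g \right)} = 314$ ($S{\left(g \right)} = \left(\left(15 + 12 \cdot 5^{2}\right) + 1\right) + \left(4 + 2 \left(-3\right)\right) = \left(\left(15 + 12 \cdot 25\right) + 1\right) + \left(4 - 6\right) = \left(\left(15 + 300\right) + 1\right) - 2 = \left(315 + 1\right) - 2 = 316 - 2 = 314$)
$\frac{12823 + S{\left(44 \right)}}{-9856 + 39693} = \frac{12823 + 314}{-9856 + 39693} = \frac{13137}{29837}$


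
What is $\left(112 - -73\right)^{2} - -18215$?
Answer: $52440$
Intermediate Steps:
$\left(112 - -73\right)^{2} - -18215 = \left(112 + 73\right)^{2} + 18215 = 185^{2} + 18215 = 34225 + 18215 = 52440$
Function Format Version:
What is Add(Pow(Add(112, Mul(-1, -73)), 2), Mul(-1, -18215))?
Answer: 52440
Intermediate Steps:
Add(Pow(Add(112, Mul(-1, -73)), 2), Mul(-1, -18215)) = Add(Pow(Add(112, 73), 2), 18215) = Add(Pow(185, 2), 18215) = Add(34225, 18215) = 52440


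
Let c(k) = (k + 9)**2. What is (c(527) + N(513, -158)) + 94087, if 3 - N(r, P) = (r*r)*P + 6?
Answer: 41962082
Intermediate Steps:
c(k) = (9 + k)**2
N(r, P) = -3 - P*r**2 (N(r, P) = 3 - ((r*r)*P + 6) = 3 - (r**2*P + 6) = 3 - (P*r**2 + 6) = 3 - (6 + P*r**2) = 3 + (-6 - P*r**2) = -3 - P*r**2)
(c(527) + N(513, -158)) + 94087 = ((9 + 527)**2 + (-3 - 1*(-158)*513**2)) + 94087 = (536**2 + (-3 - 1*(-158)*263169)) + 94087 = (287296 + (-3 + 41580702)) + 94087 = (287296 + 41580699) + 94087 = 41867995 + 94087 = 41962082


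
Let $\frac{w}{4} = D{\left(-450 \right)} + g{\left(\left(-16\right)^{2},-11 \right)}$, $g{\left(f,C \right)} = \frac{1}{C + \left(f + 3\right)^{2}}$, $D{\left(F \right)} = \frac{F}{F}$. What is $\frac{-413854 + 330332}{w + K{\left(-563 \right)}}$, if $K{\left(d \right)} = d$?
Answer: $\frac{2800910270}{18746063} \approx 149.41$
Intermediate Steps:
$D{\left(F \right)} = 1$
$g{\left(f,C \right)} = \frac{1}{C + \left(3 + f\right)^{2}}$
$w = \frac{134142}{33535}$ ($w = 4 \left(1 + \frac{1}{-11 + \left(3 + \left(-16\right)^{2}\right)^{2}}\right) = 4 \left(1 + \frac{1}{-11 + \left(3 + 256\right)^{2}}\right) = 4 \left(1 + \frac{1}{-11 + 259^{2}}\right) = 4 \left(1 + \frac{1}{-11 + 67081}\right) = 4 \left(1 + \frac{1}{67070}\right) = 4 \cdot \frac{67071}{67070} = \frac{134142}{33535} \approx 4.0001$)
$\frac{-413854 + 330332}{w + K{\left(-563 \right)}} = \frac{-413854 + 330332}{\frac{134142}{33535} - 563} = - \frac{83522}{- \frac{18746063}{33535}} = \left(-83522\right) \left(- \frac{33535}{18746063}\right) = \frac{2800910270}{18746063}$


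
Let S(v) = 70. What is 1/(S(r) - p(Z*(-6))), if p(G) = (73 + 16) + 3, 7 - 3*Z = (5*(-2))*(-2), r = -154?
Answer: -1/22 ≈ -0.045455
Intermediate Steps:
Z = -13/3 (Z = 7/3 - 5*(-2)*(-2)/3 = 7/3 - (-10)*(-2)/3 = 7/3 - 1/3*20 = 7/3 - 20/3 = -13/3 ≈ -4.3333)
p(G) = 92 (p(G) = 89 + 3 = 92)
1/(S(r) - p(Z*(-6))) = 1/(70 - 1*92) = 1/(70 - 92) = 1/(-22) = -1/22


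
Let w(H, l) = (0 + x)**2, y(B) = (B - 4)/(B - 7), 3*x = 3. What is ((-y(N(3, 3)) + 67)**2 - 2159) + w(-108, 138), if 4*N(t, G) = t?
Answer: 1413494/625 ≈ 2261.6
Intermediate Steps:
x = 1 (x = (1/3)*3 = 1)
N(t, G) = t/4
y(B) = (-4 + B)/(-7 + B)
w(H, l) = 1 (w(H, l) = (0 + 1)**2 = 1**2 = 1)
((-y(N(3, 3)) + 67)**2 - 2159) + w(-108, 138) = ((-(-4 + (1/4)*3)/(-7 + (1/4)*3) + 67)**2 - 2159) + 1 = ((-(-4 + 3/4)/(-7 + 3/4) + 67)**2 - 2159) + 1 = ((-(-13)/((-25/4)*4) + 67)**2 - 2159) + 1 = ((-(-4)*(-13)/(25*4) + 67)**2 - 2159) + 1 = ((-1*13/25 + 67)**2 - 2159) + 1 = ((-13/25 + 67)**2 - 2159) + 1 = ((1662/25)**2 - 2159) + 1 = (2762244/625 - 2159) + 1 = 1412869/625 + 1 = 1413494/625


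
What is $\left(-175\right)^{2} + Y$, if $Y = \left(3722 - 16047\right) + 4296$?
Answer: $22596$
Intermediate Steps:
$Y = -8029$ ($Y = -12325 + 4296 = -8029$)
$\left(-175\right)^{2} + Y = \left(-175\right)^{2} - 8029 = 30625 - 8029 = 22596$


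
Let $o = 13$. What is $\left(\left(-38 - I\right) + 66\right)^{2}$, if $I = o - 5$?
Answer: $400$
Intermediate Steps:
$I = 8$ ($I = 13 - 5 = 8$)
$\left(\left(-38 - I\right) + 66\right)^{2} = \left(\left(-38 - 8\right) + 66\right)^{2} = \left(-46 + 66\right)^{2} = 20^{2} = 400$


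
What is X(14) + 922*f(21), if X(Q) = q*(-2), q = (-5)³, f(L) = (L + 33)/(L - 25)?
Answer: -12197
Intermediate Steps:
f(L) = (33 + L)/(-25 + L)
q = -125
X(Q) = 250 (X(Q) = -125*(-2) = 250)
X(14) + 922*f(21) = 250 + 922*((33 + 21)/(-25 + 21)) = 250 + 922*(54/(-4)) = 250 + 922*(-¼*54) = 250 + 922*(-27/2) = 250 - 12447 = -12197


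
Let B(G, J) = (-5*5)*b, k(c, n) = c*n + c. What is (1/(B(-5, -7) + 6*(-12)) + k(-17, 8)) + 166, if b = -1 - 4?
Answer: 690/53 ≈ 13.019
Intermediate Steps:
k(c, n) = c + c*n
b = -5
B(G, J) = 125 (B(G, J) = -5*5*(-5) = -25*(-5) = 125)
(1/(B(-5, -7) + 6*(-12)) + k(-17, 8)) + 166 = (1/(125 + 6*(-12)) - 17*(1 + 8)) + 166 = (1/(125 - 72) - 17*9) + 166 = (1/53 - 153) + 166 = -8108/53 + 166 = 690/53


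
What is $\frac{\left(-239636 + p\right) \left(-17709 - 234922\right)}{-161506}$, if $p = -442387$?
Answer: $- \frac{172300152513}{161506} \approx -1.0668 \cdot 10^{6}$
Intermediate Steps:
$\frac{\left(-239636 + p\right) \left(-17709 - 234922\right)}{-161506} = \frac{\left(-239636 - 442387\right) \left(-17709 - 234922\right)}{-161506} = \left(-682023\right) \left(-252631\right) \left(- \frac{1}{161506}\right) = 172300152513 \left(- \frac{1}{161506}\right) = - \frac{172300152513}{161506}$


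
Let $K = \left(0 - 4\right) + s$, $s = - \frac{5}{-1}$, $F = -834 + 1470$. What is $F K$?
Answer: $636$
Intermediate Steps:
$F = 636$
$s = 5$ ($s = \left(-5\right) \left(-1\right) = 5$)
$K = 1$ ($K = \left(0 - 4\right) + 5 = -4 + 5 = 1$)
$F K = 636 \cdot 1 = 636$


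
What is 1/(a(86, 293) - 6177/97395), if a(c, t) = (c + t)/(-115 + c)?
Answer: -941485/12363946 ≈ -0.076148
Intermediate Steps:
a(c, t) = (c + t)/(-115 + c)
1/(a(86, 293) - 6177/97395) = 1/((86 + 293)/(-115 + 86) - 6177/97395) = 1/(379/(-29) - 6177*1/97395) = 1/(-1/29*379 - 2059/32465) = 1/(-379/29 - 2059/32465) = 1/(-12363946/941485) = -941485/12363946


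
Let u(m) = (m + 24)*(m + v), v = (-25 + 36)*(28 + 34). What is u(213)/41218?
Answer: 212115/41218 ≈ 5.1462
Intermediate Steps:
v = 682 (v = 11*62 = 682)
u(m) = (24 + m)*(682 + m) (u(m) = (m + 24)*(m + 682) = (24 + m)*(682 + m))
u(213)/41218 = (16368 + 213² + 706*213)/41218 = (16368 + 45369 + 150378)*(1/41218) = 212115*(1/41218) = 212115/41218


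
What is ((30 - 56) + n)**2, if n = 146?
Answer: 14400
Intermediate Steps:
((30 - 56) + n)**2 = ((30 - 56) + 146)**2 = (-26 + 146)**2 = 120**2 = 14400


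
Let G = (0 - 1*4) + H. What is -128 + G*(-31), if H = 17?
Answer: -531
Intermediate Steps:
G = 13 (G = (0 - 1*4) + 17 = (0 - 4) + 17 = -4 + 17 = 13)
-128 + G*(-31) = -128 + 13*(-31) = -128 - 403 = -531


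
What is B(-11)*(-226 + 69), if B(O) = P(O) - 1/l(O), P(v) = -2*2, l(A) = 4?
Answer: 2669/4 ≈ 667.25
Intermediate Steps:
P(v) = -4
B(O) = -17/4 (B(O) = -4 - 1/4 = -4 - 1*¼ = -4 - ¼ = -17/4)
B(-11)*(-226 + 69) = -17*(-226 + 69)/4 = -17/4*(-157) = 2669/4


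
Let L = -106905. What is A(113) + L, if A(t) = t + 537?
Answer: -106255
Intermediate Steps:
A(t) = 537 + t
A(113) + L = (537 + 113) - 106905 = 650 - 106905 = -106255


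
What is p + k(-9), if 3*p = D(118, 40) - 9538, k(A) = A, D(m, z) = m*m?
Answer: 1453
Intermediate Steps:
D(m, z) = m**2
p = 1462 (p = (118**2 - 9538)/3 = (13924 - 9538)/3 = (1/3)*4386 = 1462)
p + k(-9) = 1462 - 9 = 1453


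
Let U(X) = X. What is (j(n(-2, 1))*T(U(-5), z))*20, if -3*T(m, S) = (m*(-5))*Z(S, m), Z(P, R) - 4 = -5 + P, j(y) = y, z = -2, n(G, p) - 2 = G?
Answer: 0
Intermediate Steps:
n(G, p) = 2 + G
Z(P, R) = -1 + P (Z(P, R) = 4 + (-5 + P) = -1 + P)
T(m, S) = 5*m*(-1 + S)/3 (T(m, S) = -m*(-5)*(-1 + S)/3 = -(-5*m)*(-1 + S)/3 = -(-5)*m*(-1 + S)/3 = 5*m*(-1 + S)/3)
(j(n(-2, 1))*T(U(-5), z))*20 = ((2 - 2)*((5/3)*(-5)*(-1 - 2)))*20 = (0*((5/3)*(-5)*(-3)))*20 = (0*25)*20 = 0*20 = 0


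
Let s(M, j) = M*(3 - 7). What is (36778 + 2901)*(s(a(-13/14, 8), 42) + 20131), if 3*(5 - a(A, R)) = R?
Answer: 2395222835/3 ≈ 7.9841e+8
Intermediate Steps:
a(A, R) = 5 - R/3
s(M, j) = -4*M (s(M, j) = M*(-4) = -4*M)
(36778 + 2901)*(s(a(-13/14, 8), 42) + 20131) = (36778 + 2901)*(-4*(5 - 1/3*8) + 20131) = 39679*(-4*(5 - 8/3) + 20131) = 39679*(-4*7/3 + 20131) = 39679*(-28/3 + 20131) = 39679*(60365/3) = 2395222835/3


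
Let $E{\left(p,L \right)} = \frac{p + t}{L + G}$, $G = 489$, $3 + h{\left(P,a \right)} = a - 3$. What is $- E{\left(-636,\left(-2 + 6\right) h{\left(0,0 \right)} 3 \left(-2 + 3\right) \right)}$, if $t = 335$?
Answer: $\frac{301}{417} \approx 0.72182$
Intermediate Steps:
$h{\left(P,a \right)} = -6 + a$ ($h{\left(P,a \right)} = -3 + \left(a - 3\right) = -3 + \left(-3 + a\right) = -6 + a$)
$E{\left(p,L \right)} = \frac{335 + p}{489 + L}$ ($E{\left(p,L \right)} = \frac{p + 335}{L + 489} = \frac{335 + p}{489 + L}$)
$- E{\left(-636,\left(-2 + 6\right) h{\left(0,0 \right)} 3 \left(-2 + 3\right) \right)} = - \frac{335 - 636}{489 + \left(-2 + 6\right) \left(-6 + 0\right) 3 \left(-2 + 3\right)} = - \frac{-301}{489 + 4 \left(-6\right) 3 \cdot 1} = - \frac{-301}{489 - 72} = - \frac{-301}{417} = \left(-1\right) \left(- \frac{301}{417}\right) = \frac{301}{417}$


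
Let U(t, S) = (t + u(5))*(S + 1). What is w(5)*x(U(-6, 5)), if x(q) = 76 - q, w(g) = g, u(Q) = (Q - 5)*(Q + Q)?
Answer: 560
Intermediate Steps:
u(Q) = 2*Q*(-5 + Q) (u(Q) = (-5 + Q)*(2*Q) = 2*Q*(-5 + Q))
U(t, S) = t*(1 + S) (U(t, S) = (t + 2*5*(-5 + 5))*(S + 1) = (t + 2*5*0)*(1 + S) = (t + 0)*(1 + S) = t*(1 + S))
w(5)*x(U(-6, 5)) = 5*(76 - (-6)*(1 + 5)) = 5*(76 - (-6)*6) = 5*(76 - 1*(-36)) = 5*(76 + 36) = 5*112 = 560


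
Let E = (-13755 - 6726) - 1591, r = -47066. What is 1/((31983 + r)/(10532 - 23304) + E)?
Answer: -12772/281888501 ≈ -4.5309e-5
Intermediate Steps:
E = -22072 (E = -20481 - 1591 = -22072)
1/((31983 + r)/(10532 - 23304) + E) = 1/((31983 - 47066)/(10532 - 23304) - 22072) = 1/(-15083/(-12772) - 22072) = 1/(-15083*(-1/12772) - 22072) = 1/(15083/12772 - 22072) = 1/(-281888501/12772) = -12772/281888501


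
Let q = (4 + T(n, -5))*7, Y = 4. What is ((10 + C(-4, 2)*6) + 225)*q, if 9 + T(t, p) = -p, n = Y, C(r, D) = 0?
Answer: 0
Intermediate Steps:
n = 4
T(t, p) = -9 - p
q = 0 (q = (4 + (-9 - 1*(-5)))*7 = (4 + (-9 + 5))*7 = (4 - 4)*7 = 0*7 = 0)
((10 + C(-4, 2)*6) + 225)*q = ((10 + 0*6) + 225)*0 = ((10 + 0) + 225)*0 = (10 + 225)*0 = 235*0 = 0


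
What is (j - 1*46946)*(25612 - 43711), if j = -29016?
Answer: 1374836238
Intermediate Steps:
(j - 1*46946)*(25612 - 43711) = (-29016 - 1*46946)*(25612 - 43711) = (-29016 - 46946)*(-18099) = -75962*(-18099) = 1374836238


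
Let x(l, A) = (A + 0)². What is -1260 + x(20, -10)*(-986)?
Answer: -99860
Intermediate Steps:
x(l, A) = A²
-1260 + x(20, -10)*(-986) = -1260 + (-10)²*(-986) = -1260 + 100*(-986) = -1260 - 98600 = -99860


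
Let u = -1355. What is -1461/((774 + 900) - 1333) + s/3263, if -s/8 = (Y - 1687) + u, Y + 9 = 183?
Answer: 3056661/1112683 ≈ 2.7471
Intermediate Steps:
Y = 174 (Y = -9 + 183 = 174)
s = 22944 (s = -8*((174 - 1687) - 1355) = -8*(-1513 - 1355) = -8*(-2868) = 22944)
-1461/((774 + 900) - 1333) + s/3263 = -1461/((774 + 900) - 1333) + 22944/3263 = -1461/(1674 - 1333) + 22944*(1/3263) = -1461/341 + 22944/3263 = 3056661/1112683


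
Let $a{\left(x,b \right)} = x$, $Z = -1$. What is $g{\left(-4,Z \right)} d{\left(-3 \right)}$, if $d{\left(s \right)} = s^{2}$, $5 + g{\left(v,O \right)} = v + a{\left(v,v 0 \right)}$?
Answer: $-117$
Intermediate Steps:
$g{\left(v,O \right)} = -5 + 2 v$ ($g{\left(v,O \right)} = -5 + \left(v + v\right) = -5 + 2 v$)
$g{\left(-4,Z \right)} d{\left(-3 \right)} = \left(-5 + 2 \left(-4\right)\right) \left(-3\right)^{2} = \left(-5 - 8\right) 9 = \left(-13\right) 9 = -117$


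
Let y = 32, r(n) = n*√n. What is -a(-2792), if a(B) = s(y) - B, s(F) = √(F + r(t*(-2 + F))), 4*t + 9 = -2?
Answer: -2792 - √(128 - 165*I*√330)/2 ≈ -2811.8 + 18.948*I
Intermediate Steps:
t = -11/4 (t = -9/4 + (¼)*(-2) = -9/4 - ½ = -11/4 ≈ -2.7500)
r(n) = n^(3/2)
s(F) = √(F + (11/2 - 11*F/4)^(3/2)) (s(F) = √(F + (-11*(-2 + F)/4)^(3/2)) = √(F + (11/2 - 11*F/4)^(3/2)))
a(B) = -B + √(512 - 660*I*√330)/4 (a(B) = √(16*32 + 22*√11*(2 - 1*32)^(3/2))/4 - B = √(512 + 22*√11*(2 - 32)^(3/2))/4 - B = √(512 + 22*√11*(-30)^(3/2))/4 - B = √(512 + 22*√11*(-30*I*√30))/4 - B = √(512 - 660*I*√330)/4 - B = -B + √(512 - 660*I*√330)/4)
-a(-2792) = -(√(128 - 165*I*√330)/2 - 1*(-2792)) = -(√(128 - 165*I*√330)/2 + 2792) = -(2792 + √(128 - 165*I*√330)/2) = -2792 - √(128 - 165*I*√330)/2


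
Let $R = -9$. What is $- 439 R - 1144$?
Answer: $2807$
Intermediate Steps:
$- 439 R - 1144 = \left(-439\right) \left(-9\right) - 1144 = 3951 - 1144 = 2807$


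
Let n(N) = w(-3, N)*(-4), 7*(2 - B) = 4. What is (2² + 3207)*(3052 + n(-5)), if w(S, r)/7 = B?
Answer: 9671532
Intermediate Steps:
B = 10/7 (B = 2 - ⅐*4 = 2 - 4/7 = 10/7 ≈ 1.4286)
w(S, r) = 10 (w(S, r) = 7*(10/7) = 10)
n(N) = -40 (n(N) = 10*(-4) = -40)
(2² + 3207)*(3052 + n(-5)) = (2² + 3207)*(3052 - 40) = (4 + 3207)*3012 = 3211*3012 = 9671532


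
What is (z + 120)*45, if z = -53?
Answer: 3015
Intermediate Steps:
(z + 120)*45 = (-53 + 120)*45 = 67*45 = 3015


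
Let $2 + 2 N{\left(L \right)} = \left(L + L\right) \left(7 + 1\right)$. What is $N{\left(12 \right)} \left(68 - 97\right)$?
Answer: $-2755$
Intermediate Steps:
$N{\left(L \right)} = -1 + 8 L$ ($N{\left(L \right)} = -1 + \frac{\left(L + L\right) \left(7 + 1\right)}{2} = -1 + \frac{2 L 8}{2} = -1 + \frac{16 L}{2} = -1 + 8 L$)
$N{\left(12 \right)} \left(68 - 97\right) = \left(-1 + 8 \cdot 12\right) \left(68 - 97\right) = \left(-1 + 96\right) \left(-29\right) = 95 \left(-29\right) = -2755$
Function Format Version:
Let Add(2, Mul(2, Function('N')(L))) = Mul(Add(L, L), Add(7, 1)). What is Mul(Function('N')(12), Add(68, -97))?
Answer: -2755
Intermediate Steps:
Function('N')(L) = Add(-1, Mul(8, L)) (Function('N')(L) = Add(-1, Mul(Rational(1, 2), Mul(Add(L, L), Add(7, 1)))) = Add(-1, Mul(Rational(1, 2), Mul(Mul(2, L), 8))) = Add(-1, Mul(Rational(1, 2), Mul(16, L))) = Add(-1, Mul(8, L)))
Mul(Function('N')(12), Add(68, -97)) = Mul(Add(-1, Mul(8, 12)), Add(68, -97)) = Mul(Add(-1, 96), -29) = Mul(95, -29) = -2755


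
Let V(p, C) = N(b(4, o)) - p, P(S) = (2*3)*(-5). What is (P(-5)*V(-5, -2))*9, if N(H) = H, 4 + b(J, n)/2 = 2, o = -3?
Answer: -270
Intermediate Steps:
b(J, n) = -4 (b(J, n) = -8 + 2*2 = -8 + 4 = -4)
P(S) = -30 (P(S) = 6*(-5) = -30)
V(p, C) = -4 - p
(P(-5)*V(-5, -2))*9 = -30*(-4 - 1*(-5))*9 = -30*(-4 + 5)*9 = -30*1*9 = -30*9 = -270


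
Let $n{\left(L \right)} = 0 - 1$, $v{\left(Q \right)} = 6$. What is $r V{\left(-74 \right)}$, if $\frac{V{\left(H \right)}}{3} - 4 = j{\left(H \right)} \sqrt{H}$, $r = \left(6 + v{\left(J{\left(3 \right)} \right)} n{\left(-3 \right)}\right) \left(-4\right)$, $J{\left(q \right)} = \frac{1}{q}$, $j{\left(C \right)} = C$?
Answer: $0$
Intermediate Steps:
$n{\left(L \right)} = -1$ ($n{\left(L \right)} = 0 - 1 = -1$)
$r = 0$ ($r = \left(6 + 6 \left(-1\right)\right) \left(-4\right) = \left(6 - 6\right) \left(-4\right) = 0 \left(-4\right) = 0$)
$V{\left(H \right)} = 12 + 3 H^{\frac{3}{2}}$ ($V{\left(H \right)} = 12 + 3 H \sqrt{H} = 12 + 3 H^{\frac{3}{2}}$)
$r V{\left(-74 \right)} = 0 \left(12 + 3 \left(-74\right)^{\frac{3}{2}}\right) = 0 \left(12 + 3 \left(- 74 i \sqrt{74}\right)\right) = 0 \left(12 - 222 i \sqrt{74}\right) = 0$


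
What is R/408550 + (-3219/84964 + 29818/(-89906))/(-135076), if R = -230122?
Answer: -59360541868805076787/105386999825075130800 ≈ -0.56326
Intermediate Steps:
R/408550 + (-3219/84964 + 29818/(-89906))/(-135076) = -230122/408550 + (-3219/84964 + 29818/(-89906))/(-135076) = -230122*1/408550 + (-3219*1/84964 + 29818*(-1/89906))*(-1/135076) = -115061/204275 + (-3219/84964 - 14909/44953)*(-1/135076) = -115061/204275 - 1411431983/3819386692*(-1/135076) = -115061/204275 + 1411431983/515907476808592 = -59360541868805076787/105386999825075130800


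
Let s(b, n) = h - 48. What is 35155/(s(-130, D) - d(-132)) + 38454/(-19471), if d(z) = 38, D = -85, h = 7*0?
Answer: -687810049/1674506 ≈ -410.75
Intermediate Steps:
h = 0
s(b, n) = -48 (s(b, n) = 0 - 48 = -48)
35155/(s(-130, D) - d(-132)) + 38454/(-19471) = 35155/(-48 - 1*38) + 38454/(-19471) = 35155/(-48 - 38) + 38454*(-1/19471) = 35155/(-86) - 38454/19471 = 35155*(-1/86) - 38454/19471 = -35155/86 - 38454/19471 = -687810049/1674506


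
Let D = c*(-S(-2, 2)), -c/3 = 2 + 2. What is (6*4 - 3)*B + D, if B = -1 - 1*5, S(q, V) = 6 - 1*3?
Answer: -90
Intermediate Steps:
S(q, V) = 3 (S(q, V) = 6 - 3 = 3)
c = -12 (c = -3*(2 + 2) = -3*4 = -12)
B = -6 (B = -1 - 5 = -6)
D = 36 (D = -(-12)*3 = -12*(-3) = 36)
(6*4 - 3)*B + D = (6*4 - 3)*(-6) + 36 = (24 - 3)*(-6) + 36 = 21*(-6) + 36 = -126 + 36 = -90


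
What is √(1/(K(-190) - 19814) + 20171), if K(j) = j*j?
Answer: √5350030915402/16286 ≈ 142.02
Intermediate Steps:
K(j) = j²
√(1/(K(-190) - 19814) + 20171) = √(1/((-190)² - 19814) + 20171) = √(1/(36100 - 19814) + 20171) = √(1/16286 + 20171) = √(328504907/16286) = √5350030915402/16286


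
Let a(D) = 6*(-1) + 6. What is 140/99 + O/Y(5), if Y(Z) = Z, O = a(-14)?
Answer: 140/99 ≈ 1.4141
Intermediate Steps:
a(D) = 0 (a(D) = -6 + 6 = 0)
O = 0
140/99 + O/Y(5) = 140/99 + 0/5 = 140*(1/99) + 0*(1/5) = 140/99 + 0 = 140/99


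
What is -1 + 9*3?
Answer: 26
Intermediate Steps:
-1 + 9*3 = -1 + 27 = 26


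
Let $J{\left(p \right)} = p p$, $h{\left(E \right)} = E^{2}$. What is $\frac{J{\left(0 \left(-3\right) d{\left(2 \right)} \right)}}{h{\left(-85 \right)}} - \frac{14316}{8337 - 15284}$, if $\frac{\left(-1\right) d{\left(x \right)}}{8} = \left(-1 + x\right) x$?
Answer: $\frac{14316}{6947} \approx 2.0607$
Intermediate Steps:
$d{\left(x \right)} = - 8 x \left(-1 + x\right)$ ($d{\left(x \right)} = - 8 \left(-1 + x\right) x = - 8 x \left(-1 + x\right)$)
$J{\left(p \right)} = p^{2}$
$\frac{J{\left(0 \left(-3\right) d{\left(2 \right)} \right)}}{h{\left(-85 \right)}} - \frac{14316}{8337 - 15284} = \frac{\left(0 \left(-3\right) 8 \cdot 2 \left(1 - 2\right)\right)^{2}}{\left(-85\right)^{2}} - \frac{14316}{8337 - 15284} = \frac{\left(0 \cdot 8 \cdot 2 \left(1 - 2\right)\right)^{2}}{7225} - \frac{14316}{-6947} = \left(0 \cdot 8 \cdot 2 \left(-1\right)\right)^{2} \cdot \frac{1}{7225} - - \frac{14316}{6947} = \left(0 \left(-16\right)\right)^{2} \cdot \frac{1}{7225} + \frac{14316}{6947} = 0^{2} \cdot \frac{1}{7225} + \frac{14316}{6947} = 0 \cdot \frac{1}{7225} + \frac{14316}{6947} = 0 + \frac{14316}{6947} = \frac{14316}{6947}$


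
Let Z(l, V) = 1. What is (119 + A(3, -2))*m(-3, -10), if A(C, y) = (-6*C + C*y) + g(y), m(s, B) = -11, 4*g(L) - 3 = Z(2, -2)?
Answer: -1056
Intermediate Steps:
g(L) = 1 (g(L) = ¾ + (¼)*1 = ¾ + ¼ = 1)
A(C, y) = 1 - 6*C + C*y (A(C, y) = (-6*C + C*y) + 1 = 1 - 6*C + C*y)
(119 + A(3, -2))*m(-3, -10) = (119 + (1 - 6*3 + 3*(-2)))*(-11) = (119 + (1 - 18 - 6))*(-11) = (119 - 23)*(-11) = 96*(-11) = -1056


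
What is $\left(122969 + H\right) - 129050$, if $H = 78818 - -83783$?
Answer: $156520$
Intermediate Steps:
$H = 162601$ ($H = 78818 + 83783 = 162601$)
$\left(122969 + H\right) - 129050 = \left(122969 + 162601\right) - 129050 = 285570 - 129050 = 156520$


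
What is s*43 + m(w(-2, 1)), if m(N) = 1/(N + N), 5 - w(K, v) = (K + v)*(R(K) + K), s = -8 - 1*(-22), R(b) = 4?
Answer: 8429/14 ≈ 602.07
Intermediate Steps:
s = 14 (s = -8 + 22 = 14)
w(K, v) = 5 - (4 + K)*(K + v) (w(K, v) = 5 - (K + v)*(4 + K) = 5 - (4 + K)*(K + v))
m(N) = 1/(2*N)
s*43 + m(w(-2, 1)) = 14*43 + 1/(2*(5 - 1*(-2)² - 4*(-2) - 4*1 - 1*(-2)*1)) = 602 + 1/(2*(5 - 1*4 + 8 - 4 + 2)) = 602 + 1/(2*(5 - 4 + 8 - 4 + 2)) = 602 + (½)/7 = 602 + (½)*(⅐) = 602 + 1/14 = 8429/14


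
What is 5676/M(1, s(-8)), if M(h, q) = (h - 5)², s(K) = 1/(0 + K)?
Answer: 1419/4 ≈ 354.75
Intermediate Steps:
s(K) = 1/K
M(h, q) = (-5 + h)²
5676/M(1, s(-8)) = 5676/((-5 + 1)²) = 5676/((-4)²) = 5676/16 = 5676*(1/16) = 1419/4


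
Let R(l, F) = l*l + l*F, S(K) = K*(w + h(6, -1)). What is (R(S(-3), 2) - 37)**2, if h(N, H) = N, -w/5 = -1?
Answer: 972196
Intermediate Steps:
w = 5 (w = -5*(-1) = 5)
S(K) = 11*K (S(K) = K*(5 + 6) = K*11 = 11*K)
R(l, F) = l**2 + F*l
(R(S(-3), 2) - 37)**2 = ((11*(-3))*(2 + 11*(-3)) - 37)**2 = (-33*(2 - 33) - 37)**2 = (-33*(-31) - 37)**2 = (1023 - 37)**2 = 986**2 = 972196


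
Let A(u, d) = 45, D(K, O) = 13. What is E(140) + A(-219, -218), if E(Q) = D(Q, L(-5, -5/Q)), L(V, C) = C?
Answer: 58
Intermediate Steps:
E(Q) = 13
E(140) + A(-219, -218) = 13 + 45 = 58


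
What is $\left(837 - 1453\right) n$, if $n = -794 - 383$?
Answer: $725032$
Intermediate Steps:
$n = -1177$ ($n = -794 - 383 = -1177$)
$\left(837 - 1453\right) n = \left(837 - 1453\right) \left(-1177\right) = \left(-616\right) \left(-1177\right) = 725032$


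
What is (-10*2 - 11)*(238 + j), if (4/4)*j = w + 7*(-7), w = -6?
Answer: -5673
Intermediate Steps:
j = -55 (j = -6 + 7*(-7) = -6 - 49 = -55)
(-10*2 - 11)*(238 + j) = (-10*2 - 11)*(238 - 55) = (-20 - 11)*183 = -31*183 = -5673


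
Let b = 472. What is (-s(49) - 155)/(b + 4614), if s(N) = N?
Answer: -102/2543 ≈ -0.040110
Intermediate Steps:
(-s(49) - 155)/(b + 4614) = (-1*49 - 155)/(472 + 4614) = (-49 - 155)/5086 = -204*1/5086 = -102/2543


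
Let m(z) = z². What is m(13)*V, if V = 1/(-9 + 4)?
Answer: -169/5 ≈ -33.800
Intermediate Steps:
V = -⅕ (V = 1/(-5) = -⅕ ≈ -0.20000)
m(13)*V = 13²*(-⅕) = 169*(-⅕) = -169/5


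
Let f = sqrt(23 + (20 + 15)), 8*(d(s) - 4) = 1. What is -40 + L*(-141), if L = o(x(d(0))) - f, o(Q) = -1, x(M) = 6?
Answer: 101 + 141*sqrt(58) ≈ 1174.8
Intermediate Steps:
d(s) = 33/8 (d(s) = 4 + (1/8)*1 = 4 + 1/8 = 33/8)
f = sqrt(58) (f = sqrt(23 + 35) = sqrt(58) ≈ 7.6158)
L = -1 - sqrt(58) ≈ -8.6158
-40 + L*(-141) = -40 + (-1 - sqrt(58))*(-141) = -40 + (141 + 141*sqrt(58)) = 101 + 141*sqrt(58)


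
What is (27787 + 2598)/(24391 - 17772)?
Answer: 30385/6619 ≈ 4.5906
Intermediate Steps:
(27787 + 2598)/(24391 - 17772) = 30385/6619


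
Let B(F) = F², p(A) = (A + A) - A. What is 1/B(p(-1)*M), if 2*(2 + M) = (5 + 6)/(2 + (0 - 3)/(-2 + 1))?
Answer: 100/81 ≈ 1.2346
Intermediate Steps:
M = -9/10 (M = -2 + ((5 + 6)/(2 + (0 - 3)/(-2 + 1)))/2 = -2 + (11/(2 - 3/(-1)))/2 = -2 + (11/(2 - 3*(-1)))/2 = -2 + (11/(2 + 3))/2 = -2 + (11/5)/2 = -2 + (11*(⅕))/2 = -2 + (½)*(11/5) = -2 + 11/10 = -9/10 ≈ -0.90000)
p(A) = A (p(A) = 2*A - A = A)
1/B(p(-1)*M) = 1/((-1*(-9/10))²) = 1/((9/10)²) = 1/(81/100) = 100/81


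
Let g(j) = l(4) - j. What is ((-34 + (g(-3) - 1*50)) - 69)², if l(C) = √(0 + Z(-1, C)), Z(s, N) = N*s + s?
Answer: (150 - I*√5)² ≈ 22495.0 - 670.82*I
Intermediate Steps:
Z(s, N) = s + N*s
l(C) = √(-1 - C) (l(C) = √(0 - (1 + C)) = √(0 + (-1 - C)) = √(-1 - C))
g(j) = -j + I*√5 (g(j) = √(-1 - 1*4) - j = √(-1 - 4) - j = √(-5) - j = I*√5 - j = -j + I*√5)
((-34 + (g(-3) - 1*50)) - 69)² = ((-34 + ((-1*(-3) + I*√5) - 1*50)) - 69)² = ((-34 + ((3 + I*√5) - 50)) - 69)² = ((-34 + (-47 + I*√5)) - 69)² = ((-81 + I*√5) - 69)² = (-150 + I*√5)²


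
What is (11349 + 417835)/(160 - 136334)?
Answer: -214592/68087 ≈ -3.1517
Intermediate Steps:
(11349 + 417835)/(160 - 136334) = 429184/(-136174) = 429184*(-1/136174) = -214592/68087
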